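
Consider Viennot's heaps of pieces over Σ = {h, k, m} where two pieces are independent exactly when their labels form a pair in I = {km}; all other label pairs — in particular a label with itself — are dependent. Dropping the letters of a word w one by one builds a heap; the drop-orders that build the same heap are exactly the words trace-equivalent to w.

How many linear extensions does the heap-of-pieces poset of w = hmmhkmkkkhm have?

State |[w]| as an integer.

piece 0:h — minimal
piece 1:m rests on {0:h}
piece 2:m rests on {1:m}
piece 3:h rests on {2:m}
piece 4:k rests on {3:h}
piece 5:m rests on {3:h}
piece 6:k rests on {4:k}
piece 7:k rests on {6:k}
piece 8:k rests on {7:k}
piece 9:h rests on {5:m, 8:k}
piece 10:m rests on {9:h}
minimal pieces: {0:h}
ways to finish when only these pieces remain (= sum over removing one remaining piece with nothing left below it):
  1 left: {10}→1
  2 left: {9,10}→1
  3 left: {5,9,10}→1  {8,9,10}→1
  4 left: {5,8,9,10}→2  {7,8,9,10}→1
  5 left: {5,7,8,9,10}→3  {6,7,8,9,10}→1
  6 left: {4,6,7,8,9,10}→1  {5,6,7,8,9,10}→4
  7 left: {4,5,6,7,8,9,10}→5
  8 left: {3,4,5,6,7,8,9,10}→5
  9 left: {2,3,4,5,6,7,8,9,10}→5
  placing 0:h first → 5 extensions

5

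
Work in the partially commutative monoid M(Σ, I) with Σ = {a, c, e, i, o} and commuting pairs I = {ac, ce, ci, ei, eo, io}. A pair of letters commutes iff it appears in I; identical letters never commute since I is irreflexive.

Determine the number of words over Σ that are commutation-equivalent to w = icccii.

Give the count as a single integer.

drop 0:i onto floor
drop 1:c onto floor
drop 2:c onto {1:c}
drop 3:c onto {2:c}
drop 4:i onto {0:i}
drop 5:i onto {4:i}
ground layer = {0:i, 1:c}
drop-orders for the pieces not yet dropped (sum over which currently-grounded one goes next):
  1 to go: {3} 1  {5} 1
  2 to go: {2,3} 1  {3,5} 2  {4,5} 1
  3 to go: {0,4,5} 1  {1,2,3} 1  {2,3,5} 3  {3,4,5} 3
  4 to go: {0,3,4,5} 4  {1,2,3,5} 4  {2,3,4,5} 6
  if 0:i drops first: 10 orders
  if 1:c drops first: 10 orders
heap linearizations: 20

20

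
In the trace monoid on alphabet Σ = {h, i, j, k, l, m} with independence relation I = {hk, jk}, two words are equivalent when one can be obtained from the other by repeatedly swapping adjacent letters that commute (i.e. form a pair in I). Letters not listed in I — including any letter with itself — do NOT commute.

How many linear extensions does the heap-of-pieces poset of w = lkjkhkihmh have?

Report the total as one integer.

10

drop 0:l onto floor
drop 1:k onto {0:l}
drop 2:j onto {0:l}
drop 3:k onto {1:k}
drop 4:h onto {2:j}
drop 5:k onto {3:k}
drop 6:i onto {4:h, 5:k}
drop 7:h onto {6:i}
drop 8:m onto {7:h}
drop 9:h onto {8:m}
ground layer = {0:l}
drop-orders for the pieces not yet dropped (sum over which currently-grounded one goes next):
  1 to go: {9} 1
  2 to go: {8,9} 1
  3 to go: {7,8,9} 1
  4 to go: {6,7,8,9} 1
  5 to go: {4,6,7,8,9} 1  {5,6,7,8,9} 1
  6 to go: {2,4,6,7,8,9} 1  {3,5,6,7,8,9} 1  {4,5,6,7,8,9} 2
  7 to go: {1,3,5,6,7,8,9} 1  {2,4,5,6,7,8,9} 3  {3,4,5,6,7,8,9} 3
  8 to go: {1,3,4,5,6,7,8,9} 4  {2,3,4,5,6,7,8,9} 6
  if 0:l drops first: 10 orders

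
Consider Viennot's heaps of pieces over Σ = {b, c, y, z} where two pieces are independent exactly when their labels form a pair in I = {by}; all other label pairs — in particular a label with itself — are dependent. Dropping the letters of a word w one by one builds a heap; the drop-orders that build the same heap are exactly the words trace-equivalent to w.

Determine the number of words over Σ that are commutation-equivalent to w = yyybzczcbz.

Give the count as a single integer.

#0=y has no predecessor
#1=y depends on [0:y]
#2=y depends on [1:y]
#3=b has no predecessor
#4=z depends on [2:y, 3:b]
#5=c depends on [4:z]
#6=z depends on [5:c]
#7=c depends on [6:z]
#8=b depends on [7:c]
#9=z depends on [8:b]
sources: [0:y, 3:b]
N(rest) = Σ N(rest − s) over sources s of rest; N(one piece) = 1:
  size 1 → [9]=1
  size 2 → [8,9]=1
  size 3 → [7,8,9]=1
  size 4 → [6,7,8,9]=1
  size 5 → [5,6,7,8,9]=1
  size 6 → [4,5,6,7,8,9]=1
  size 7 → [2,4,5,6,7,8,9]=1  [3,4,5,6,7,8,9]=1
  size 8 → [1,2,4,5,6,7,8,9]=1  [2,3,4,5,6,7,8,9]=2
  first=0(y) contributes 3
  first=3(b) contributes 1
|[w]| = 4

4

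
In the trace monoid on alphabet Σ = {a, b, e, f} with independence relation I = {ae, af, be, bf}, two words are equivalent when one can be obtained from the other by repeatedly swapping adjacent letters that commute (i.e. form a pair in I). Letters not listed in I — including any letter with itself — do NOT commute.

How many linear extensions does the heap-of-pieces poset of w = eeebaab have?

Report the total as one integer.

35

#0=e has no predecessor
#1=e depends on [0:e]
#2=e depends on [1:e]
#3=b has no predecessor
#4=a depends on [3:b]
#5=a depends on [4:a]
#6=b depends on [5:a]
sources: [0:e, 3:b]
N(rest) = Σ N(rest − s) over sources s of rest; N(one piece) = 1:
  size 1 → [2]=1  [6]=1
  size 2 → [1,2]=1  [2,6]=2  [5,6]=1
  size 3 → [0,1,2]=1  [1,2,6]=3  [2,5,6]=3  [4,5,6]=1
  size 4 → [0,1,2,6]=4  [1,2,5,6]=6  [2,4,5,6]=4  [3,4,5,6]=1
  size 5 → [0,1,2,5,6]=10  [1,2,4,5,6]=10  [2,3,4,5,6]=5
  first=0(e) contributes 15
  first=3(b) contributes 20
|[w]| = 35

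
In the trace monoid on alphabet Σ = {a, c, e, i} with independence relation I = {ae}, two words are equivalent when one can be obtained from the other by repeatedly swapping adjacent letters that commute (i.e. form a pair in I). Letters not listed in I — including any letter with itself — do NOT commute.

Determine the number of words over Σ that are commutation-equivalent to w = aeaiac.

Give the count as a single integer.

0(a) covers ∅
1(e) covers ∅
2(a) covers 0:a
3(i) covers 1:e, 2:a
4(a) covers 3:i
5(c) covers 4:a
floor of heap: 0:a, 1:e
completions by unplaced set U, small U first (add the entries for U minus each lowest piece of U):
  |U|=1: {5}:1
  |U|=2: {4,5}:1
  |U|=3: {3,4,5}:1
  |U|=4: {1,3,4,5}:1  {2,3,4,5}:1
  start at 0(a): 2
  start at 1(e): 1
sum over floor = 3

3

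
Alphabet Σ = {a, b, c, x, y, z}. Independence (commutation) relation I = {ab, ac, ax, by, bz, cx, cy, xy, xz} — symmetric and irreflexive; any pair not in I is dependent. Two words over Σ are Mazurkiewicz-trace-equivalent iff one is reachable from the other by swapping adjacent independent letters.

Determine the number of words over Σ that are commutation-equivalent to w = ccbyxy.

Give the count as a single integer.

15

0(c) covers ∅
1(c) covers 0:c
2(b) covers 1:c
3(y) covers ∅
4(x) covers 2:b
5(y) covers 3:y
floor of heap: 0:c, 3:y
completions by unplaced set U, small U first (add the entries for U minus each lowest piece of U):
  |U|=1: {4}:1  {5}:1
  |U|=2: {2,4}:1  {3,5}:1  {4,5}:2
  |U|=3: {1,2,4}:1  {2,4,5}:3  {3,4,5}:3
  |U|=4: {0,1,2,4}:1  {1,2,4,5}:4  {2,3,4,5}:6
  start at 0(c): 10
  start at 3(y): 5
sum over floor = 15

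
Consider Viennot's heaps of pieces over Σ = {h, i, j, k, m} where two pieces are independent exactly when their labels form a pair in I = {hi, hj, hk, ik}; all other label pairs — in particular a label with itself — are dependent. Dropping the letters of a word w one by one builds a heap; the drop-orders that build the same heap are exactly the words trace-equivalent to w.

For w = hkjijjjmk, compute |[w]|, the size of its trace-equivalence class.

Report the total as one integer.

0(h) covers ∅
1(k) covers ∅
2(j) covers 1:k
3(i) covers 2:j
4(j) covers 3:i
5(j) covers 4:j
6(j) covers 5:j
7(m) covers 0:h, 6:j
8(k) covers 7:m
floor of heap: 0:h, 1:k
completions by unplaced set U, small U first (add the entries for U minus each lowest piece of U):
  |U|=1: {8}:1
  |U|=2: {7,8}:1
  |U|=3: {0,7,8}:1  {6,7,8}:1
  |U|=4: {0,6,7,8}:2  {5,6,7,8}:1
  |U|=5: {0,5,6,7,8}:3  {4,5,6,7,8}:1
  |U|=6: {0,4,5,6,7,8}:4  {3,4,5,6,7,8}:1
  |U|=7: {0,3,4,5,6,7,8}:5  {2,3,4,5,6,7,8}:1
  start at 0(h): 1
  start at 1(k): 6
sum over floor = 7

7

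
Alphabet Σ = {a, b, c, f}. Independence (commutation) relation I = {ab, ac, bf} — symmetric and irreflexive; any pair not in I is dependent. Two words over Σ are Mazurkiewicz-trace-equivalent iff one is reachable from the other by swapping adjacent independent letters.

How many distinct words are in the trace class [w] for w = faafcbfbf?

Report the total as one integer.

6

#0=f has no predecessor
#1=a depends on [0:f]
#2=a depends on [1:a]
#3=f depends on [2:a]
#4=c depends on [3:f]
#5=b depends on [4:c]
#6=f depends on [4:c]
#7=b depends on [5:b]
#8=f depends on [6:f]
sources: [0:f]
N(rest) = Σ N(rest − s) over sources s of rest; N(one piece) = 1:
  size 1 → [7]=1  [8]=1
  size 2 → [5,7]=1  [6,8]=1  [7,8]=2
  size 3 → [5,7,8]=3  [6,7,8]=3
  size 4 → [5,6,7,8]=6
  size 5 → [4,5,6,7,8]=6
  size 6 → [3,4,5,6,7,8]=6
  size 7 → [2,3,4,5,6,7,8]=6
  first=0(f) contributes 6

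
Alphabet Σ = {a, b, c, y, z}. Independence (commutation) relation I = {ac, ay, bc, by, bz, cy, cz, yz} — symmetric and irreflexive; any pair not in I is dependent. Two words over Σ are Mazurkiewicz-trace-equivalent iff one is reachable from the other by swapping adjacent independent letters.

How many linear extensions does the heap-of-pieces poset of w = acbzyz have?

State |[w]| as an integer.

90

#0=a has no predecessor
#1=c has no predecessor
#2=b depends on [0:a]
#3=z depends on [0:a]
#4=y has no predecessor
#5=z depends on [3:z]
sources: [0:a, 1:c, 4:y]
N(rest) = Σ N(rest − s) over sources s of rest; N(one piece) = 1:
  size 1 → [1]=1  [2]=1  [4]=1  [5]=1
  size 2 → [1,2]=2  [1,4]=2  [1,5]=2  [2,4]=2  [2,5]=2  [3,5]=1  [4,5]=2
  size 3 → [1,2,4]=6  [1,2,5]=6  [1,3,5]=3  [1,4,5]=6  [2,3,5]=3  [2,4,5]=6  [3,4,5]=3
  size 4 → [0,2,3,5]=3  [1,2,3,5]=12  [1,2,4,5]=24  [1,3,4,5]=12  [2,3,4,5]=12
  first=0(a) contributes 60
  first=1(c) contributes 15
  first=4(y) contributes 15
|[w]| = 90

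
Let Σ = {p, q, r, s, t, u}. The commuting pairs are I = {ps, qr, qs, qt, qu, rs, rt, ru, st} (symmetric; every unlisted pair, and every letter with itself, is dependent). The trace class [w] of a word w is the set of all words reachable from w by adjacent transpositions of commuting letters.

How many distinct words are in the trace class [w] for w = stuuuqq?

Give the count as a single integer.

piece 0:s — minimal
piece 1:t — minimal
piece 2:u rests on {0:s, 1:t}
piece 3:u rests on {2:u}
piece 4:u rests on {3:u}
piece 5:q — minimal
piece 6:q rests on {5:q}
minimal pieces: {0:s, 1:t, 5:q}
ways to finish when only these pieces remain (= sum over removing one remaining piece with nothing left below it):
  1 left: {4}→1  {6}→1
  2 left: {3,4}→1  {4,6}→2  {5,6}→1
  3 left: {2,3,4}→1  {3,4,6}→3  {4,5,6}→3
  4 left: {0,2,3,4}→1  {1,2,3,4}→1  {2,3,4,6}→4  {3,4,5,6}→6
  5 left: {0,1,2,3,4}→2  {0,2,3,4,6}→5  {1,2,3,4,6}→5  {2,3,4,5,6}→10
  placing 0:s first → 15 extensions
  placing 1:t first → 15 extensions
  placing 5:q first → 12 extensions
total linear extensions = 42

42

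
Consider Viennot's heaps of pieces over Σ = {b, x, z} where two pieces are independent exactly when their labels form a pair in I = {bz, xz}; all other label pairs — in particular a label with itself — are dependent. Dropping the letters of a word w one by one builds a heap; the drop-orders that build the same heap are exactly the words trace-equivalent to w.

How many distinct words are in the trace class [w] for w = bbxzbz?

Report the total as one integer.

0(b) covers ∅
1(b) covers 0:b
2(x) covers 1:b
3(z) covers ∅
4(b) covers 2:x
5(z) covers 3:z
floor of heap: 0:b, 3:z
completions by unplaced set U, small U first (add the entries for U minus each lowest piece of U):
  |U|=1: {4}:1  {5}:1
  |U|=2: {2,4}:1  {3,5}:1  {4,5}:2
  |U|=3: {1,2,4}:1  {2,4,5}:3  {3,4,5}:3
  |U|=4: {0,1,2,4}:1  {1,2,4,5}:4  {2,3,4,5}:6
  start at 0(b): 10
  start at 3(z): 5
sum over floor = 15

15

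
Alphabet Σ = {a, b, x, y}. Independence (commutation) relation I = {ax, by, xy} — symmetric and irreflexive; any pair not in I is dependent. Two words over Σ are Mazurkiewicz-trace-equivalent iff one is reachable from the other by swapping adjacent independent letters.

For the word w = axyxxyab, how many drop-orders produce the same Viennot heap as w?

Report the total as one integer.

35

0(a) covers ∅
1(x) covers ∅
2(y) covers 0:a
3(x) covers 1:x
4(x) covers 3:x
5(y) covers 2:y
6(a) covers 5:y
7(b) covers 4:x, 6:a
floor of heap: 0:a, 1:x
completions by unplaced set U, small U first (add the entries for U minus each lowest piece of U):
  |U|=1: {7}:1
  |U|=2: {4,7}:1  {6,7}:1
  |U|=3: {3,4,7}:1  {4,6,7}:2  {5,6,7}:1
  |U|=4: {1,3,4,7}:1  {2,5,6,7}:1  {3,4,6,7}:3  {4,5,6,7}:3
  |U|=5: {0,2,5,6,7}:1  {1,3,4,6,7}:4  {2,4,5,6,7}:4  {3,4,5,6,7}:6
  |U|=6: {0,2,4,5,6,7}:5  {1,3,4,5,6,7}:10  {2,3,4,5,6,7}:10
  start at 0(a): 20
  start at 1(x): 15
sum over floor = 35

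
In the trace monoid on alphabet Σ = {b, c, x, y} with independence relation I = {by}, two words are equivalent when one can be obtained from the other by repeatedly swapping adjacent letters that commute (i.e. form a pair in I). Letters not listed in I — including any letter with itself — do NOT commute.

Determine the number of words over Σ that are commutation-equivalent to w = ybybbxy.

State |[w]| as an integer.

piece 0:y — minimal
piece 1:b — minimal
piece 2:y rests on {0:y}
piece 3:b rests on {1:b}
piece 4:b rests on {3:b}
piece 5:x rests on {2:y, 4:b}
piece 6:y rests on {5:x}
minimal pieces: {0:y, 1:b}
ways to finish when only these pieces remain (= sum over removing one remaining piece with nothing left below it):
  1 left: {6}→1
  2 left: {5,6}→1
  3 left: {2,5,6}→1  {4,5,6}→1
  4 left: {0,2,5,6}→1  {2,4,5,6}→2  {3,4,5,6}→1
  5 left: {0,2,4,5,6}→3  {1,3,4,5,6}→1  {2,3,4,5,6}→3
  placing 0:y first → 4 extensions
  placing 1:b first → 6 extensions
total linear extensions = 10

10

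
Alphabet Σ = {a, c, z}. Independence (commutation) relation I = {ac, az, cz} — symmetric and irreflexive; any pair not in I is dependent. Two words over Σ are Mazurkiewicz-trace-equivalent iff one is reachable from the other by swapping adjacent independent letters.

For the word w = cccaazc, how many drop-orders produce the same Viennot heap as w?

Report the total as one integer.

105

piece 0:c — minimal
piece 1:c rests on {0:c}
piece 2:c rests on {1:c}
piece 3:a — minimal
piece 4:a rests on {3:a}
piece 5:z — minimal
piece 6:c rests on {2:c}
minimal pieces: {0:c, 3:a, 5:z}
ways to finish when only these pieces remain (= sum over removing one remaining piece with nothing left below it):
  1 left: {4}→1  {5}→1  {6}→1
  2 left: {2,6}→1  {3,4}→1  {4,5}→2  {4,6}→2  {5,6}→2
  3 left: {1,2,6}→1  {2,4,6}→3  {2,5,6}→3  {3,4,5}→3  {3,4,6}→3  {4,5,6}→6
  4 left: {0,1,2,6}→1  {1,2,4,6}→4  {1,2,5,6}→4  {2,3,4,6}→6  {2,4,5,6}→12  {3,4,5,6}→12
  5 left: {0,1,2,4,6}→5  {0,1,2,5,6}→5  {1,2,3,4,6}→10  {1,2,4,5,6}→20  {2,3,4,5,6}→30
  placing 0:c first → 60 extensions
  placing 3:a first → 30 extensions
  placing 5:z first → 15 extensions
total linear extensions = 105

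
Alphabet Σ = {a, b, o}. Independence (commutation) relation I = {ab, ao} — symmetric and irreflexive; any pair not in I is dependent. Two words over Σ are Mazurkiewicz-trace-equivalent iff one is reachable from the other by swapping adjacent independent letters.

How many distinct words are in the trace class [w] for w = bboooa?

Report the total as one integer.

6

drop 0:b onto floor
drop 1:b onto {0:b}
drop 2:o onto {1:b}
drop 3:o onto {2:o}
drop 4:o onto {3:o}
drop 5:a onto floor
ground layer = {0:b, 5:a}
drop-orders for the pieces not yet dropped (sum over which currently-grounded one goes next):
  1 to go: {4} 1  {5} 1
  2 to go: {3,4} 1  {4,5} 2
  3 to go: {2,3,4} 1  {3,4,5} 3
  4 to go: {1,2,3,4} 1  {2,3,4,5} 4
  if 0:b drops first: 5 orders
  if 5:a drops first: 1 orders
heap linearizations: 6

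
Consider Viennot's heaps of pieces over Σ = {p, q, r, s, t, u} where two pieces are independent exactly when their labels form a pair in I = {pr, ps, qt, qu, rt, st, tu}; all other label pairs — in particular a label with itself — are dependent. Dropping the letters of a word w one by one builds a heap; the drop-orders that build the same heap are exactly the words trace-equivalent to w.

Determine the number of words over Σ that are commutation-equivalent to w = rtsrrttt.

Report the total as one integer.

70

drop 0:r onto floor
drop 1:t onto floor
drop 2:s onto {0:r}
drop 3:r onto {2:s}
drop 4:r onto {3:r}
drop 5:t onto {1:t}
drop 6:t onto {5:t}
drop 7:t onto {6:t}
ground layer = {0:r, 1:t}
drop-orders for the pieces not yet dropped (sum over which currently-grounded one goes next):
  1 to go: {4} 1  {7} 1
  2 to go: {3,4} 1  {4,7} 2  {6,7} 1
  3 to go: {2,3,4} 1  {3,4,7} 3  {4,6,7} 3  {5,6,7} 1
  4 to go: {0,2,3,4} 1  {1,5,6,7} 1  {2,3,4,7} 4  {3,4,6,7} 6  {4,5,6,7} 4
  5 to go: {0,2,3,4,7} 5  {1,4,5,6,7} 5  {2,3,4,6,7} 10  {3,4,5,6,7} 10
  6 to go: {0,2,3,4,6,7} 15  {1,3,4,5,6,7} 15  {2,3,4,5,6,7} 20
  if 0:r drops first: 35 orders
  if 1:t drops first: 35 orders
heap linearizations: 70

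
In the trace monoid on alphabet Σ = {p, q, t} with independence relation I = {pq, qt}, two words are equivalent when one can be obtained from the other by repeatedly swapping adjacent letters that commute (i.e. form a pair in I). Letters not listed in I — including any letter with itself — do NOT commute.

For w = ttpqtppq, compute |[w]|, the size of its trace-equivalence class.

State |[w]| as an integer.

28

#0=t has no predecessor
#1=t depends on [0:t]
#2=p depends on [1:t]
#3=q has no predecessor
#4=t depends on [2:p]
#5=p depends on [4:t]
#6=p depends on [5:p]
#7=q depends on [3:q]
sources: [0:t, 3:q]
N(rest) = Σ N(rest − s) over sources s of rest; N(one piece) = 1:
  size 1 → [6]=1  [7]=1
  size 2 → [3,7]=1  [5,6]=1  [6,7]=2
  size 3 → [3,6,7]=3  [4,5,6]=1  [5,6,7]=3
  size 4 → [2,4,5,6]=1  [3,5,6,7]=6  [4,5,6,7]=4
  size 5 → [1,2,4,5,6]=1  [2,4,5,6,7]=5  [3,4,5,6,7]=10
  size 6 → [0,1,2,4,5,6]=1  [1,2,4,5,6,7]=6  [2,3,4,5,6,7]=15
  first=0(t) contributes 21
  first=3(q) contributes 7
|[w]| = 28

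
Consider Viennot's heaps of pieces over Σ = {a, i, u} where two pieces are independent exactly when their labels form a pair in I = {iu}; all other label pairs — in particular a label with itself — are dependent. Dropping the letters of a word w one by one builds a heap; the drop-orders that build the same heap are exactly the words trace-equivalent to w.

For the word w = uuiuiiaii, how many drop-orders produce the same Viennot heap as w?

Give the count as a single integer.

20

0(u) covers ∅
1(u) covers 0:u
2(i) covers ∅
3(u) covers 1:u
4(i) covers 2:i
5(i) covers 4:i
6(a) covers 3:u, 5:i
7(i) covers 6:a
8(i) covers 7:i
floor of heap: 0:u, 2:i
completions by unplaced set U, small U first (add the entries for U minus each lowest piece of U):
  |U|=1: {8}:1
  |U|=2: {7,8}:1
  |U|=3: {6,7,8}:1
  |U|=4: {3,6,7,8}:1  {5,6,7,8}:1
  |U|=5: {1,3,6,7,8}:1  {3,5,6,7,8}:2  {4,5,6,7,8}:1
  |U|=6: {0,1,3,6,7,8}:1  {1,3,5,6,7,8}:3  {2,4,5,6,7,8}:1  {3,4,5,6,7,8}:3
  |U|=7: {0,1,3,5,6,7,8}:4  {1,3,4,5,6,7,8}:6  {2,3,4,5,6,7,8}:4
  start at 0(u): 10
  start at 2(i): 10
sum over floor = 20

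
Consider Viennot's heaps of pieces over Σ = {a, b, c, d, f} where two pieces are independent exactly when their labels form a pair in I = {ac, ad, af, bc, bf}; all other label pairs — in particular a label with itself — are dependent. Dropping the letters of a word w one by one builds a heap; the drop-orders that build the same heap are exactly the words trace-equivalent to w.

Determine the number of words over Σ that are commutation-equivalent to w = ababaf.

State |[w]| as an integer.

piece 0:a — minimal
piece 1:b rests on {0:a}
piece 2:a rests on {1:b}
piece 3:b rests on {2:a}
piece 4:a rests on {3:b}
piece 5:f — minimal
minimal pieces: {0:a, 5:f}
ways to finish when only these pieces remain (= sum over removing one remaining piece with nothing left below it):
  1 left: {4}→1  {5}→1
  2 left: {3,4}→1  {4,5}→2
  3 left: {2,3,4}→1  {3,4,5}→3
  4 left: {1,2,3,4}→1  {2,3,4,5}→4
  placing 0:a first → 5 extensions
  placing 5:f first → 1 extensions
total linear extensions = 6

6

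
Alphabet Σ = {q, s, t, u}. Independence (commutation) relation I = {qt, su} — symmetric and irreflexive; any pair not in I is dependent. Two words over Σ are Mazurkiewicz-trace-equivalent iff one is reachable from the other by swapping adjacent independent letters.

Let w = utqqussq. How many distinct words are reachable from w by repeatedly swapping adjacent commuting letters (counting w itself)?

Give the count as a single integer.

9

piece 0:u — minimal
piece 1:t rests on {0:u}
piece 2:q rests on {0:u}
piece 3:q rests on {2:q}
piece 4:u rests on {1:t, 3:q}
piece 5:s rests on {1:t, 3:q}
piece 6:s rests on {5:s}
piece 7:q rests on {4:u, 6:s}
minimal pieces: {0:u}
ways to finish when only these pieces remain (= sum over removing one remaining piece with nothing left below it):
  1 left: {7}→1
  2 left: {4,7}→1  {6,7}→1
  3 left: {4,6,7}→2  {5,6,7}→1
  4 left: {4,5,6,7}→3
  5 left: {1,4,5,6,7}→3  {3,4,5,6,7}→3
  6 left: {1,3,4,5,6,7}→6  {2,3,4,5,6,7}→3
  placing 0:u first → 9 extensions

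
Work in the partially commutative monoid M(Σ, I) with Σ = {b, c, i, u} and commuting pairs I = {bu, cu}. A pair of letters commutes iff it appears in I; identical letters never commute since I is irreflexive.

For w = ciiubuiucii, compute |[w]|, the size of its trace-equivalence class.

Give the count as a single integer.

6

#0=c has no predecessor
#1=i depends on [0:c]
#2=i depends on [1:i]
#3=u depends on [2:i]
#4=b depends on [2:i]
#5=u depends on [3:u]
#6=i depends on [4:b, 5:u]
#7=u depends on [6:i]
#8=c depends on [6:i]
#9=i depends on [7:u, 8:c]
#10=i depends on [9:i]
sources: [0:c]
N(rest) = Σ N(rest − s) over sources s of rest; N(one piece) = 1:
  size 1 → [10]=1
  size 2 → [9,10]=1
  size 3 → [7,9,10]=1  [8,9,10]=1
  size 4 → [7,8,9,10]=2
  size 5 → [6,7,8,9,10]=2
  size 6 → [4,6,7,8,9,10]=2  [5,6,7,8,9,10]=2
  size 7 → [3,5,6,7,8,9,10]=2  [4,5,6,7,8,9,10]=4
  size 8 → [3,4,5,6,7,8,9,10]=6
  size 9 → [2,3,4,5,6,7,8,9,10]=6
  first=0(c) contributes 6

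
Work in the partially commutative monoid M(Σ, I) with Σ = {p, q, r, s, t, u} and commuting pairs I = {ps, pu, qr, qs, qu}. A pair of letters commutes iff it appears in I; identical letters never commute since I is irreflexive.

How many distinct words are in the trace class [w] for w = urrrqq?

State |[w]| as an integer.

drop 0:u onto floor
drop 1:r onto {0:u}
drop 2:r onto {1:r}
drop 3:r onto {2:r}
drop 4:q onto floor
drop 5:q onto {4:q}
ground layer = {0:u, 4:q}
drop-orders for the pieces not yet dropped (sum over which currently-grounded one goes next):
  1 to go: {3} 1  {5} 1
  2 to go: {2,3} 1  {3,5} 2  {4,5} 1
  3 to go: {1,2,3} 1  {2,3,5} 3  {3,4,5} 3
  4 to go: {0,1,2,3} 1  {1,2,3,5} 4  {2,3,4,5} 6
  if 0:u drops first: 10 orders
  if 4:q drops first: 5 orders
heap linearizations: 15

15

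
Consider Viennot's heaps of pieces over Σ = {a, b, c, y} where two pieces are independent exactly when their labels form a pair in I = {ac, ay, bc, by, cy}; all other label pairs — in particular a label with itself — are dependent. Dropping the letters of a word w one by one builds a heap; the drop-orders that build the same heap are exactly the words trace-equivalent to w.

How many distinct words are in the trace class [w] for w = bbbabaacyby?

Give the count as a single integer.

495

0(b) covers ∅
1(b) covers 0:b
2(b) covers 1:b
3(a) covers 2:b
4(b) covers 3:a
5(a) covers 4:b
6(a) covers 5:a
7(c) covers ∅
8(y) covers ∅
9(b) covers 6:a
10(y) covers 8:y
floor of heap: 0:b, 7:c, 8:y
completions by unplaced set U, small U first (add the entries for U minus each lowest piece of U):
  |U|=1: {7}:1  {9}:1  {10}:1
  |U|=2: {6,9}:1  {7,9}:2  {7,10}:2  {8,10}:1  {9,10}:2
  |U|=3: {5,6,9}:1  {6,7,9}:3  {6,9,10}:3  {7,8,10}:3  {7,9,10}:6  {8,9,10}:3
  |U|=4: {4,5,6,9}:1  {5,6,7,9}:4  {5,6,9,10}:4  {6,7,9,10}:12  {6,8,9,10}:6  {7,8,9,10}:12
  |U|=5: {3,4,5,6,9}:1  {4,5,6,7,9}:5  {4,5,6,9,10}:5  {5,6,7,9,10}:20  {5,6,8,9,10}:10  {6,7,8,9,10}:30
  |U|=6: {2,3,4,5,6,9}:1  {3,4,5,6,7,9}:6  {3,4,5,6,9,10}:6  {4,5,6,7,9,10}:30  {4,5,6,8,9,10}:15  {5,6,7,8,9,10}:60
  |U|=7: {1,2,3,4,5,6,9}:1  {2,3,4,5,6,7,9}:7  {2,3,4,5,6,9,10}:7  {3,4,5,6,7,9,10}:42  {3,4,5,6,8,9,10}:21  {4,5,6,7,8,9,10}:105
  |U|=8: {0,1,2,3,4,5,6,9}:1  {1,2,3,4,5,6,7,9}:8  {1,2,3,4,5,6,9,10}:8  {2,3,4,5,6,7,9,10}:56  {2,3,4,5,6,8,9,10}:28  {3,4,5,6,7,8,9,10}:168
  |U|=9: {0,1,2,3,4,5,6,7,9}:9  {0,1,2,3,4,5,6,9,10}:9  {1,2,3,4,5,6,7,9,10}:72  {1,2,3,4,5,6,8,9,10}:36  {2,3,4,5,6,7,8,9,10}:252
  start at 0(b): 360
  start at 7(c): 45
  start at 8(y): 90
sum over floor = 495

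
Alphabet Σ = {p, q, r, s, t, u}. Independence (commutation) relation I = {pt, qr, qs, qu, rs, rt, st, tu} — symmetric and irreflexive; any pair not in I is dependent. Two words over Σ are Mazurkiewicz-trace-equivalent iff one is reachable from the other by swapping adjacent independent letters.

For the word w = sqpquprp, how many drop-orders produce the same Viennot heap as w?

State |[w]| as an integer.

4

0(s) covers ∅
1(q) covers ∅
2(p) covers 0:s, 1:q
3(q) covers 2:p
4(u) covers 2:p
5(p) covers 3:q, 4:u
6(r) covers 5:p
7(p) covers 6:r
floor of heap: 0:s, 1:q
completions by unplaced set U, small U first (add the entries for U minus each lowest piece of U):
  |U|=1: {7}:1
  |U|=2: {6,7}:1
  |U|=3: {5,6,7}:1
  |U|=4: {3,5,6,7}:1  {4,5,6,7}:1
  |U|=5: {3,4,5,6,7}:2
  |U|=6: {2,3,4,5,6,7}:2
  start at 0(s): 2
  start at 1(q): 2
sum over floor = 4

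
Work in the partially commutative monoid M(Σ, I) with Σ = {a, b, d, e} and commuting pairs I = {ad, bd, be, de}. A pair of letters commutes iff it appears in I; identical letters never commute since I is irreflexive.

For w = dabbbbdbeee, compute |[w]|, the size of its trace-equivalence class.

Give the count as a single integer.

0(d) covers ∅
1(a) covers ∅
2(b) covers 1:a
3(b) covers 2:b
4(b) covers 3:b
5(b) covers 4:b
6(d) covers 0:d
7(b) covers 5:b
8(e) covers 1:a
9(e) covers 8:e
10(e) covers 9:e
floor of heap: 0:d, 1:a
completions by unplaced set U, small U first (add the entries for U minus each lowest piece of U):
  |U|=1: {6}:1  {7}:1  {10}:1
  |U|=2: {0,6}:1  {5,7}:1  {6,7}:2  {6,10}:2  {7,10}:2  {9,10}:1
  |U|=3: {0,6,7}:3  {0,6,10}:3  {4,5,7}:1  {5,6,7}:3  {5,7,10}:3  {6,7,10}:6  {6,9,10}:3  {7,9,10}:3  {8,9,10}:1
  |U|=4: {0,5,6,7}:6  {0,6,7,10}:12  {0,6,9,10}:6  {3,4,5,7}:1  {4,5,6,7}:4  {4,5,7,10}:4  {5,6,7,10}:12  {5,7,9,10}:6  {6,7,9,10}:12  {6,8,9,10}:4  {7,8,9,10}:4
  |U|=5: {0,4,5,6,7}:10  {0,5,6,7,10}:30  {0,6,7,9,10}:30  {0,6,8,9,10}:10  {2,3,4,5,7}:1  {3,4,5,6,7}:5  {3,4,5,7,10}:5  {4,5,6,7,10}:20  {4,5,7,9,10}:10  {5,6,7,9,10}:30  {5,7,8,9,10}:10  {6,7,8,9,10}:20
  |U|=6: {0,3,4,5,6,7}:15  {0,4,5,6,7,10}:60  {0,5,6,7,9,10}:90  {0,6,7,8,9,10}:60  {2,3,4,5,6,7}:6  {2,3,4,5,7,10}:6  {3,4,5,6,7,10}:30  {3,4,5,7,9,10}:15  {4,5,6,7,9,10}:60  {4,5,7,8,9,10}:20  {5,6,7,8,9,10}:60
  |U|=7: {0,2,3,4,5,6,7}:21  {0,3,4,5,6,7,10}:105  {0,4,5,6,7,9,10}:210  {0,5,6,7,8,9,10}:210  {2,3,4,5,6,7,10}:42  {2,3,4,5,7,9,10}:21  {3,4,5,6,7,9,10}:105  {3,4,5,7,8,9,10}:35  {4,5,6,7,8,9,10}:140
  |U|=8: {0,2,3,4,5,6,7,10}:168  {0,3,4,5,6,7,9,10}:420  {0,4,5,6,7,8,9,10}:560  {2,3,4,5,6,7,9,10}:168  {2,3,4,5,7,8,9,10}:56  {3,4,5,6,7,8,9,10}:280
  |U|=9: {0,2,3,4,5,6,7,9,10}:756  {0,3,4,5,6,7,8,9,10}:1260  {1,2,3,4,5,7,8,9,10}:56  {2,3,4,5,6,7,8,9,10}:504
  start at 0(d): 560
  start at 1(a): 2520
sum over floor = 3080

3080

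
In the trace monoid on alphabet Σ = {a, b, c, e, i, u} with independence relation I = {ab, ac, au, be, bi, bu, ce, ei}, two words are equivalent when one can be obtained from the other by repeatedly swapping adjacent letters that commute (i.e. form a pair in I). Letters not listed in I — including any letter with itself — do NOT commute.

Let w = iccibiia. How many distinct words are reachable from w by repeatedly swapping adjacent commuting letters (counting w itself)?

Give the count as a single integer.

5

piece 0:i — minimal
piece 1:c rests on {0:i}
piece 2:c rests on {1:c}
piece 3:i rests on {2:c}
piece 4:b rests on {2:c}
piece 5:i rests on {3:i}
piece 6:i rests on {5:i}
piece 7:a rests on {6:i}
minimal pieces: {0:i}
ways to finish when only these pieces remain (= sum over removing one remaining piece with nothing left below it):
  1 left: {4}→1  {7}→1
  2 left: {4,7}→2  {6,7}→1
  3 left: {4,6,7}→3  {5,6,7}→1
  4 left: {3,5,6,7}→1  {4,5,6,7}→4
  5 left: {3,4,5,6,7}→5
  6 left: {2,3,4,5,6,7}→5
  placing 0:i first → 5 extensions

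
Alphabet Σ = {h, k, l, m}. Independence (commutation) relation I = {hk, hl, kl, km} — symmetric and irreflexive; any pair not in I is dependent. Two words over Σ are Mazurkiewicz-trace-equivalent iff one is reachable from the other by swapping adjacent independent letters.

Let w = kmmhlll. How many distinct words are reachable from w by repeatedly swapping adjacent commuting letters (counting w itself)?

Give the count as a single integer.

28

drop 0:k onto floor
drop 1:m onto floor
drop 2:m onto {1:m}
drop 3:h onto {2:m}
drop 4:l onto {2:m}
drop 5:l onto {4:l}
drop 6:l onto {5:l}
ground layer = {0:k, 1:m}
drop-orders for the pieces not yet dropped (sum over which currently-grounded one goes next):
  1 to go: {0} 1  {3} 1  {6} 1
  2 to go: {0,3} 2  {0,6} 2  {3,6} 2  {5,6} 1
  3 to go: {0,3,6} 6  {0,5,6} 3  {3,5,6} 3  {4,5,6} 1
  4 to go: {0,3,5,6} 12  {0,4,5,6} 4  {3,4,5,6} 4
  5 to go: {0,3,4,5,6} 20  {2,3,4,5,6} 4
  if 0:k drops first: 4 orders
  if 1:m drops first: 24 orders
heap linearizations: 28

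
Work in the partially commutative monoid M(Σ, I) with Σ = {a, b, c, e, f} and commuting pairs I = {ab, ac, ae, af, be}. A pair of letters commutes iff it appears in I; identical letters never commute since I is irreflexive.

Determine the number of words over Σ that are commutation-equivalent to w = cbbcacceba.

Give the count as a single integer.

90

0(c) covers ∅
1(b) covers 0:c
2(b) covers 1:b
3(c) covers 2:b
4(a) covers ∅
5(c) covers 3:c
6(c) covers 5:c
7(e) covers 6:c
8(b) covers 6:c
9(a) covers 4:a
floor of heap: 0:c, 4:a
completions by unplaced set U, small U first (add the entries for U minus each lowest piece of U):
  |U|=1: {7}:1  {8}:1  {9}:1
  |U|=2: {4,9}:1  {7,8}:2  {7,9}:2  {8,9}:2
  |U|=3: {4,7,9}:3  {4,8,9}:3  {6,7,8}:2  {7,8,9}:6
  |U|=4: {4,7,8,9}:12  {5,6,7,8}:2  {6,7,8,9}:8
  |U|=5: {3,5,6,7,8}:2  {4,6,7,8,9}:20  {5,6,7,8,9}:10
  |U|=6: {2,3,5,6,7,8}:2  {3,5,6,7,8,9}:12  {4,5,6,7,8,9}:30
  |U|=7: {1,2,3,5,6,7,8}:2  {2,3,5,6,7,8,9}:14  {3,4,5,6,7,8,9}:42
  |U|=8: {0,1,2,3,5,6,7,8}:2  {1,2,3,5,6,7,8,9}:16  {2,3,4,5,6,7,8,9}:56
  start at 0(c): 72
  start at 4(a): 18
sum over floor = 90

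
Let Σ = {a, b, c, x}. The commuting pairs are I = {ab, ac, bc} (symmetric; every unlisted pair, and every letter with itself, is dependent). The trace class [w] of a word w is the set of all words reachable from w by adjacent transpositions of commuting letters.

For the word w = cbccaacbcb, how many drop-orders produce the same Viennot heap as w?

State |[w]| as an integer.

2520

0(c) covers ∅
1(b) covers ∅
2(c) covers 0:c
3(c) covers 2:c
4(a) covers ∅
5(a) covers 4:a
6(c) covers 3:c
7(b) covers 1:b
8(c) covers 6:c
9(b) covers 7:b
floor of heap: 0:c, 1:b, 4:a
completions by unplaced set U, small U first (add the entries for U minus each lowest piece of U):
  |U|=1: {5}:1  {8}:1  {9}:1
  |U|=2: {4,5}:1  {5,8}:2  {5,9}:2  {6,8}:1  {7,9}:1  {8,9}:2
  |U|=3: {1,7,9}:1  {3,6,8}:1  {4,5,8}:3  {4,5,9}:3  {5,6,8}:3  {5,7,9}:3  {5,8,9}:6  {6,8,9}:3  {7,8,9}:3
  |U|=4: {1,5,7,9}:4  {1,7,8,9}:4  {2,3,6,8}:1  {3,5,6,8}:4  {3,6,8,9}:4  {4,5,6,8}:6  {4,5,7,9}:6  {4,5,8,9}:12  {5,6,8,9}:12  {5,7,8,9}:12  {6,7,8,9}:6
  |U|=5: {0,2,3,6,8}:1  {1,4,5,7,9}:10  {1,5,7,8,9}:20  {1,6,7,8,9}:10  {2,3,5,6,8}:5  {2,3,6,8,9}:5  {3,4,5,6,8}:10  {3,5,6,8,9}:20  {3,6,7,8,9}:10  {4,5,6,8,9}:30  {4,5,7,8,9}:30  {5,6,7,8,9}:30
  |U|=6: {0,2,3,5,6,8}:6  {0,2,3,6,8,9}:6  {1,3,6,7,8,9}:20  {1,4,5,7,8,9}:60  {1,5,6,7,8,9}:60  {2,3,4,5,6,8}:15  {2,3,5,6,8,9}:30  {2,3,6,7,8,9}:15  {3,4,5,6,8,9}:60  {3,5,6,7,8,9}:60  {4,5,6,7,8,9}:90
  |U|=7: {0,2,3,4,5,6,8}:21  {0,2,3,5,6,8,9}:42  {0,2,3,6,7,8,9}:21  {1,2,3,6,7,8,9}:35  {1,3,5,6,7,8,9}:140  {1,4,5,6,7,8,9}:210  {2,3,4,5,6,8,9}:105  {2,3,5,6,7,8,9}:105  {3,4,5,6,7,8,9}:210
  |U|=8: {0,1,2,3,6,7,8,9}:56  {0,2,3,4,5,6,8,9}:168  {0,2,3,5,6,7,8,9}:168  {1,2,3,5,6,7,8,9}:280  {1,3,4,5,6,7,8,9}:560  {2,3,4,5,6,7,8,9}:420
  start at 0(c): 1260
  start at 1(b): 756
  start at 4(a): 504
sum over floor = 2520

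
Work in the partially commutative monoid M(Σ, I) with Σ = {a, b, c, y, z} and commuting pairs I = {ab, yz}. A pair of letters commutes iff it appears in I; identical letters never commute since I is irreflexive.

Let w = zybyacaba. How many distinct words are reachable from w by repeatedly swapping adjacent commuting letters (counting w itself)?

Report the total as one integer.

6

drop 0:z onto floor
drop 1:y onto floor
drop 2:b onto {0:z, 1:y}
drop 3:y onto {2:b}
drop 4:a onto {3:y}
drop 5:c onto {4:a}
drop 6:a onto {5:c}
drop 7:b onto {5:c}
drop 8:a onto {6:a}
ground layer = {0:z, 1:y}
drop-orders for the pieces not yet dropped (sum over which currently-grounded one goes next):
  1 to go: {7} 1  {8} 1
  2 to go: {6,8} 1  {7,8} 2
  3 to go: {6,7,8} 3
  4 to go: {5,6,7,8} 3
  5 to go: {4,5,6,7,8} 3
  6 to go: {3,4,5,6,7,8} 3
  7 to go: {2,3,4,5,6,7,8} 3
  if 0:z drops first: 3 orders
  if 1:y drops first: 3 orders
heap linearizations: 6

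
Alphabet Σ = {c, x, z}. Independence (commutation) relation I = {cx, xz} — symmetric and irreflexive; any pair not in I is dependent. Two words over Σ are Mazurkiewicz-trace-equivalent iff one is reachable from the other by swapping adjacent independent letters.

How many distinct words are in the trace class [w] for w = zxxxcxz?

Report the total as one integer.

35

drop 0:z onto floor
drop 1:x onto floor
drop 2:x onto {1:x}
drop 3:x onto {2:x}
drop 4:c onto {0:z}
drop 5:x onto {3:x}
drop 6:z onto {4:c}
ground layer = {0:z, 1:x}
drop-orders for the pieces not yet dropped (sum over which currently-grounded one goes next):
  1 to go: {5} 1  {6} 1
  2 to go: {3,5} 1  {4,6} 1  {5,6} 2
  3 to go: {0,4,6} 1  {2,3,5} 1  {3,5,6} 3  {4,5,6} 3
  4 to go: {0,4,5,6} 4  {1,2,3,5} 1  {2,3,5,6} 4  {3,4,5,6} 6
  5 to go: {0,3,4,5,6} 10  {1,2,3,5,6} 5  {2,3,4,5,6} 10
  if 0:z drops first: 15 orders
  if 1:x drops first: 20 orders
heap linearizations: 35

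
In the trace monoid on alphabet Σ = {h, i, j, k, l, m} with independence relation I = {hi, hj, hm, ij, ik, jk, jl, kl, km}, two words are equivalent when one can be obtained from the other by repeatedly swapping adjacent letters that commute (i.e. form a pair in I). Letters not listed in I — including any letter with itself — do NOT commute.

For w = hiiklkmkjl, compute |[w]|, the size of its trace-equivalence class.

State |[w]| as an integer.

350

drop 0:h onto floor
drop 1:i onto floor
drop 2:i onto {1:i}
drop 3:k onto {0:h}
drop 4:l onto {0:h, 2:i}
drop 5:k onto {3:k}
drop 6:m onto {4:l}
drop 7:k onto {5:k}
drop 8:j onto {6:m}
drop 9:l onto {6:m}
ground layer = {0:h, 1:i}
drop-orders for the pieces not yet dropped (sum over which currently-grounded one goes next):
  1 to go: {7} 1  {8} 1  {9} 1
  2 to go: {5,7} 1  {7,8} 2  {7,9} 2  {8,9} 2
  3 to go: {3,5,7} 1  {5,7,8} 3  {5,7,9} 3  {6,8,9} 2  {7,8,9} 6
  4 to go: {3,5,7,8} 4  {3,5,7,9} 4  {4,6,8,9} 2  {5,7,8,9} 12  {6,7,8,9} 8
  5 to go: {2,4,6,8,9} 2  {3,5,7,8,9} 20  {4,6,7,8,9} 10  {5,6,7,8,9} 20
  6 to go: {1,2,4,6,8,9} 2  {2,4,6,7,8,9} 12  {3,5,6,7,8,9} 40  {4,5,6,7,8,9} 30
  7 to go: {1,2,4,6,7,8,9} 14  {2,4,5,6,7,8,9} 42  {3,4,5,6,7,8,9} 70
  8 to go: {0,3,4,5,6,7,8,9} 70  {1,2,4,5,6,7,8,9} 56  {2,3,4,5,6,7,8,9} 112
  if 0:h drops first: 168 orders
  if 1:i drops first: 182 orders
heap linearizations: 350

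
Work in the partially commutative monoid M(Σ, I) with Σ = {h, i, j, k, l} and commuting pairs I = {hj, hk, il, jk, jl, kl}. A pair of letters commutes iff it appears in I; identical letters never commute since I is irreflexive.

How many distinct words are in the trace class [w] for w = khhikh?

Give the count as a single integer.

drop 0:k onto floor
drop 1:h onto floor
drop 2:h onto {1:h}
drop 3:i onto {0:k, 2:h}
drop 4:k onto {3:i}
drop 5:h onto {3:i}
ground layer = {0:k, 1:h}
drop-orders for the pieces not yet dropped (sum over which currently-grounded one goes next):
  1 to go: {4} 1  {5} 1
  2 to go: {4,5} 2
  3 to go: {3,4,5} 2
  4 to go: {0,3,4,5} 2  {2,3,4,5} 2
  if 0:k drops first: 2 orders
  if 1:h drops first: 4 orders
heap linearizations: 6

6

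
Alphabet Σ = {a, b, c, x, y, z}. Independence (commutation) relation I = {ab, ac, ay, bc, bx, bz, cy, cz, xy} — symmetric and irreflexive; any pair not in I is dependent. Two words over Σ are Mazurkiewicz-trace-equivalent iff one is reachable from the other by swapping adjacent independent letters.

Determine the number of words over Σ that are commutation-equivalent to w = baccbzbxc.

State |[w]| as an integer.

drop 0:b onto floor
drop 1:a onto floor
drop 2:c onto floor
drop 3:c onto {2:c}
drop 4:b onto {0:b}
drop 5:z onto {1:a}
drop 6:b onto {4:b}
drop 7:x onto {3:c, 5:z}
drop 8:c onto {7:x}
ground layer = {0:b, 1:a, 2:c}
drop-orders for the pieces not yet dropped (sum over which currently-grounded one goes next):
  1 to go: {6} 1  {8} 1
  2 to go: {4,6} 1  {6,8} 2  {7,8} 1
  3 to go: {0,4,6} 1  {3,7,8} 1  {4,6,8} 3  {5,7,8} 1  {6,7,8} 3
  4 to go: {0,4,6,8} 4  {1,5,7,8} 1  {2,3,7,8} 1  {3,5,7,8} 2  {3,6,7,8} 4  {4,6,7,8} 6  {5,6,7,8} 4
  5 to go: {0,4,6,7,8} 10  {1,3,5,7,8} 3  {1,5,6,7,8} 5  {2,3,5,7,8} 3  {2,3,6,7,8} 5  {3,4,6,7,8} 10  {3,5,6,7,8} 10  {4,5,6,7,8} 10
  6 to go: {0,3,4,6,7,8} 20  {0,4,5,6,7,8} 20  {1,2,3,5,7,8} 6  {1,3,5,6,7,8} 18  {1,4,5,6,7,8} 15  {2,3,4,6,7,8} 15  {2,3,5,6,7,8} 18  {3,4,5,6,7,8} 30
  7 to go: {0,1,4,5,6,7,8} 35  {0,2,3,4,6,7,8} 35  {0,3,4,5,6,7,8} 70  {1,2,3,5,6,7,8} 42  {1,3,4,5,6,7,8} 63  {2,3,4,5,6,7,8} 63
  if 0:b drops first: 168 orders
  if 1:a drops first: 168 orders
  if 2:c drops first: 168 orders
heap linearizations: 504

504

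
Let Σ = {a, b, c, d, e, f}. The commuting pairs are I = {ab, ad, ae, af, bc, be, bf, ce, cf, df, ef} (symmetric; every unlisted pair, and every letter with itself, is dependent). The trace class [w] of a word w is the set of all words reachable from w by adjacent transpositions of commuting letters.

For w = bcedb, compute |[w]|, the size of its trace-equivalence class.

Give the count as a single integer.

6

#0=b has no predecessor
#1=c has no predecessor
#2=e has no predecessor
#3=d depends on [0:b, 1:c, 2:e]
#4=b depends on [3:d]
sources: [0:b, 1:c, 2:e]
N(rest) = Σ N(rest − s) over sources s of rest; N(one piece) = 1:
  size 1 → [4]=1
  size 2 → [3,4]=1
  size 3 → [0,3,4]=1  [1,3,4]=1  [2,3,4]=1
  first=0(b) contributes 2
  first=1(c) contributes 2
  first=2(e) contributes 2
|[w]| = 6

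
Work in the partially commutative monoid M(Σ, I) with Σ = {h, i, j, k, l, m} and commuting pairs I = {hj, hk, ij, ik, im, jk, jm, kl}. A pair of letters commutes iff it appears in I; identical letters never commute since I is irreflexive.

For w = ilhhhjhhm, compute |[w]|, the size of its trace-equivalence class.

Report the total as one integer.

drop 0:i onto floor
drop 1:l onto {0:i}
drop 2:h onto {1:l}
drop 3:h onto {2:h}
drop 4:h onto {3:h}
drop 5:j onto {1:l}
drop 6:h onto {4:h}
drop 7:h onto {6:h}
drop 8:m onto {7:h}
ground layer = {0:i}
drop-orders for the pieces not yet dropped (sum over which currently-grounded one goes next):
  1 to go: {5} 1  {8} 1
  2 to go: {5,8} 2  {7,8} 1
  3 to go: {5,7,8} 3  {6,7,8} 1
  4 to go: {4,6,7,8} 1  {5,6,7,8} 4
  5 to go: {3,4,6,7,8} 1  {4,5,6,7,8} 5
  6 to go: {2,3,4,6,7,8} 1  {3,4,5,6,7,8} 6
  7 to go: {2,3,4,5,6,7,8} 7
  if 0:i drops first: 7 orders

7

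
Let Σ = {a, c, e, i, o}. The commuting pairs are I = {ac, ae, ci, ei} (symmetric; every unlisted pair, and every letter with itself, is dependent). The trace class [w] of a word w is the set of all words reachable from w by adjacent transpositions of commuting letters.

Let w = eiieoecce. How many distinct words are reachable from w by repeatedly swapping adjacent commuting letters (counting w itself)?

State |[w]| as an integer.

6

drop 0:e onto floor
drop 1:i onto floor
drop 2:i onto {1:i}
drop 3:e onto {0:e}
drop 4:o onto {2:i, 3:e}
drop 5:e onto {4:o}
drop 6:c onto {5:e}
drop 7:c onto {6:c}
drop 8:e onto {7:c}
ground layer = {0:e, 1:i}
drop-orders for the pieces not yet dropped (sum over which currently-grounded one goes next):
  1 to go: {8} 1
  2 to go: {7,8} 1
  3 to go: {6,7,8} 1
  4 to go: {5,6,7,8} 1
  5 to go: {4,5,6,7,8} 1
  6 to go: {2,4,5,6,7,8} 1  {3,4,5,6,7,8} 1
  7 to go: {0,3,4,5,6,7,8} 1  {1,2,4,5,6,7,8} 1  {2,3,4,5,6,7,8} 2
  if 0:e drops first: 3 orders
  if 1:i drops first: 3 orders
heap linearizations: 6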